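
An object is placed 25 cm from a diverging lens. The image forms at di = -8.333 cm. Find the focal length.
1/f = 1/do + 1/di → f = -12.5 cm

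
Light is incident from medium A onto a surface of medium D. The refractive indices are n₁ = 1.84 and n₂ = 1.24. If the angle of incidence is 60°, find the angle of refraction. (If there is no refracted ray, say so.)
sin θ₂ = (n₁/n₂)·sin θ₁ = 1.285 > 1, so there is no refracted ray — the light undergoes total internal reflection.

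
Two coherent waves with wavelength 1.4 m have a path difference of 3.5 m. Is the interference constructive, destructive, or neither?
destructive — path difference = 2.5λ, an odd multiple of λ/2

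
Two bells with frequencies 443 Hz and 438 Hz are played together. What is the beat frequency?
5 Hz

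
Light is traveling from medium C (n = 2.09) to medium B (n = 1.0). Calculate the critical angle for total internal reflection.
θc = arcsin(n₂/n₁) = 28.59°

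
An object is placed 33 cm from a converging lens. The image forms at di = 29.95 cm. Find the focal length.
1/f = 1/do + 1/di → f = 15.7 cm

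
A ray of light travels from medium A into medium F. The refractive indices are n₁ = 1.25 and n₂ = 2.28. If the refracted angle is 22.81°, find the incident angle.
sin θ₁ = (n₂/n₁)·sin θ₂ → θ₁ = 45°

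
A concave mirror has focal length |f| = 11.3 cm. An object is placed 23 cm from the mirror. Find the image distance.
f = +11.3 cm (concave); 1/di = 1/f − 1/do → di = 22.21 cm (real image, in front of mirror)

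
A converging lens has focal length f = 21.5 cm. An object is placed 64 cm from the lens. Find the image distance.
1/di = 1/f − 1/do → di = 32.38 cm (real image)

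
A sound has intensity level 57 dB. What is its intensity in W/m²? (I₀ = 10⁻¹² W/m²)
I = I₀·10^(β/10) = 5.01 × 10⁻⁷ W/m²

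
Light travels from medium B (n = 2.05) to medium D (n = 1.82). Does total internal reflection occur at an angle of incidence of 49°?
θc = arcsin(n₂/n₁) = 62.6°; 49° < θc, so no — the ray refracts.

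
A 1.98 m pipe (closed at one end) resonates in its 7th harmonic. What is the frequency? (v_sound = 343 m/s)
fₙ = nv/(4L) = 303.2 Hz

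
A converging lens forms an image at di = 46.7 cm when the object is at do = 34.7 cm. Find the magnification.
M = −di/do = -1.346 (inverted image)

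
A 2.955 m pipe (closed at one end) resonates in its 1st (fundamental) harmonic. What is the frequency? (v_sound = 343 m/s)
fₙ = nv/(4L) = 29.02 Hz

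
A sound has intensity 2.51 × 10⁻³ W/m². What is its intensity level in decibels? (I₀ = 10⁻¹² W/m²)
β = 10·log₁₀(I/I₀) = 94 dB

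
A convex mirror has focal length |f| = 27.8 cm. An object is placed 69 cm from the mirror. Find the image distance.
f = −27.8 cm (convex); 1/di = 1/f − 1/do → di = -19.82 cm (virtual image, behind mirror)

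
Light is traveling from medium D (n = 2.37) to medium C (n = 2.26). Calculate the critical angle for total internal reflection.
θc = arcsin(n₂/n₁) = 72.48°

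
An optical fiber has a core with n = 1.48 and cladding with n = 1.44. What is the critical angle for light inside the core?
θc = arcsin(n_cladding/n_core) = 76.65°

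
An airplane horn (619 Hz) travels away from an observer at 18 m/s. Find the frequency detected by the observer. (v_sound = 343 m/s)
f_obs = f·v/(v + v_s) = 588.1 Hz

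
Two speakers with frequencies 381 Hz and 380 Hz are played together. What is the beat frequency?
1 Hz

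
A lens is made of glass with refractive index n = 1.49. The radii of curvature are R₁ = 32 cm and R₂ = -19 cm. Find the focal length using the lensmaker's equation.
1/f = (n − 1)(1/R₁ − 1/R₂) → f = 24.33 cm (converging lens)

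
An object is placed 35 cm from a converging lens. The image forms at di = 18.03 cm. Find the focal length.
1/f = 1/do + 1/di → f = 11.9 cm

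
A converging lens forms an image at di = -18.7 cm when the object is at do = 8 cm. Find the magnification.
M = −di/do = 2.337 (upright image)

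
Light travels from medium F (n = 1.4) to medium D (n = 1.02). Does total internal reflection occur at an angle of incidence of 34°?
θc = arcsin(n₂/n₁) = 46.77°; 34° < θc, so no — the ray refracts.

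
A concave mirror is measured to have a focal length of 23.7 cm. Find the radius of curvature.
R = 2|f| = 47.4 cm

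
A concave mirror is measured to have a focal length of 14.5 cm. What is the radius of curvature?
R = 2|f| = 29 cm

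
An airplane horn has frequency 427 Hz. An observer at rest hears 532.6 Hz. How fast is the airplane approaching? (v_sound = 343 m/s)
v_s = v·(1 − f/f_obs) = 68.01 m/s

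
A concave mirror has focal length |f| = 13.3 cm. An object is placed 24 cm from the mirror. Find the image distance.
f = +13.3 cm (concave); 1/di = 1/f − 1/do → di = 29.83 cm (real image, in front of mirror)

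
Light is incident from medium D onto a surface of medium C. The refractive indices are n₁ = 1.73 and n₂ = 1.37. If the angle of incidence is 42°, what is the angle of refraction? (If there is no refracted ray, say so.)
sin θ₂ = (n₁/n₂)·sin θ₁ = 0.845 → θ₂ = 57.67°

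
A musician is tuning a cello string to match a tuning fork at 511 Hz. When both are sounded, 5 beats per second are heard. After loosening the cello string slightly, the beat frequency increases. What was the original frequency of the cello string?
506 Hz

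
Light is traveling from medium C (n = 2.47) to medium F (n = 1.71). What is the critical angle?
θc = arcsin(n₂/n₁) = 43.81°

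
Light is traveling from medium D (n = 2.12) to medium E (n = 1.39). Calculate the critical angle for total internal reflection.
θc = arcsin(n₂/n₁) = 40.97°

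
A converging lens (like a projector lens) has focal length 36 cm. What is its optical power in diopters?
P = 1/f = 2.778 D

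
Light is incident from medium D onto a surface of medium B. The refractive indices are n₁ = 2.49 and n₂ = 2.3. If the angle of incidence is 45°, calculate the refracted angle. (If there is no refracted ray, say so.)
sin θ₂ = (n₁/n₂)·sin θ₁ = 0.7655 → θ₂ = 49.95°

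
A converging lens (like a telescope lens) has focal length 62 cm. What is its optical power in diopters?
P = 1/f = 1.613 D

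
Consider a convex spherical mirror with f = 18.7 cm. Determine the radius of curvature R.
R = 2|f| = 37.4 cm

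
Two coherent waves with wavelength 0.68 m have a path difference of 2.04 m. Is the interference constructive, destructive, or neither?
constructive — path difference = 3λ, a whole number of wavelengths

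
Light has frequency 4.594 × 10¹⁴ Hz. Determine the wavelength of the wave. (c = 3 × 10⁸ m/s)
λ = c/f = 653 nm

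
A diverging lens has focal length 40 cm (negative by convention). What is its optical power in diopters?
P = 1/f = -2.5 D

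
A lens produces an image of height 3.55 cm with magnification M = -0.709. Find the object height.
ho = |hi|/|M| = 5.007 cm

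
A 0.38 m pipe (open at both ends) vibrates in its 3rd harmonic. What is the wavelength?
λₙ = 2L/n = 0.2533 m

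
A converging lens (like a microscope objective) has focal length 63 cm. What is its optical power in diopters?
P = 1/f = 1.587 D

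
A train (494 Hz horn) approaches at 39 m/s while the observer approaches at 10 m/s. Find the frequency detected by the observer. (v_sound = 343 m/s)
f_obs = f·(v + v_o)/(v − v_s) = 573.6 Hz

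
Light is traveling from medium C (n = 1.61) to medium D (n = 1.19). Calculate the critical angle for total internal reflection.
θc = arcsin(n₂/n₁) = 47.66°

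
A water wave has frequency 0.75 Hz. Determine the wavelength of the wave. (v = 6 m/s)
λ = v/f = 8 m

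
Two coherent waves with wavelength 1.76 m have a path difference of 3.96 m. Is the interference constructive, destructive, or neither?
neither (partial) — path difference = 2.25λ, neither a whole number of wavelengths nor an odd multiple of λ/2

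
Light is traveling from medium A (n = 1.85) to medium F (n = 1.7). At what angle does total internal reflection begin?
θc = arcsin(n₂/n₁) = 66.77°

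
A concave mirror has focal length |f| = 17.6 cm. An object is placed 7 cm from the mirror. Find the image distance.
f = +17.6 cm (concave); 1/di = 1/f − 1/do → di = -11.62 cm (virtual image, behind mirror)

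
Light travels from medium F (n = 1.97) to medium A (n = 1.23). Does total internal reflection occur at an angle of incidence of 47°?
θc = arcsin(n₂/n₁) = 38.64°; 47° > θc, so yes — total internal reflection.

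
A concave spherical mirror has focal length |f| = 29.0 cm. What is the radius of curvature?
R = 2|f| = 58 cm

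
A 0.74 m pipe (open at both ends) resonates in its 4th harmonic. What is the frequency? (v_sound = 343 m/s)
fₙ = nv/(2L) = 927 Hz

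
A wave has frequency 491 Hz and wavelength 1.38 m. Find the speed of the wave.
v = fλ = 677.6 m/s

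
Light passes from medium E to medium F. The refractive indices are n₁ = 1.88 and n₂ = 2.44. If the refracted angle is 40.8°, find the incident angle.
sin θ₁ = (n₂/n₁)·sin θ₂ → θ₁ = 58°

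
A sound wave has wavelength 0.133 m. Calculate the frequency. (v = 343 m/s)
f = v/λ = 2579 Hz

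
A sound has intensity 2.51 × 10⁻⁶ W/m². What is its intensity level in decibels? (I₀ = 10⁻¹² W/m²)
β = 10·log₁₀(I/I₀) = 64 dB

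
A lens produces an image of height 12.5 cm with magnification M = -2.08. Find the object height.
ho = |hi|/|M| = 6.01 cm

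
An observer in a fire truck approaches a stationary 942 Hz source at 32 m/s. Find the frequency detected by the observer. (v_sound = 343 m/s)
f_obs = f·(v + v_o)/v = 1030 Hz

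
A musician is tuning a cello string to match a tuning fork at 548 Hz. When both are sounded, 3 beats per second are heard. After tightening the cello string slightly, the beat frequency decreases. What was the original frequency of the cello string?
545 Hz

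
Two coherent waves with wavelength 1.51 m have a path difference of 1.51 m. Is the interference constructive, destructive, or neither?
constructive — path difference = 1λ, a whole number of wavelengths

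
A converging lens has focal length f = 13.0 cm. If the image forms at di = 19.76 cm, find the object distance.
1/do = 1/f − 1/di → do = 38 cm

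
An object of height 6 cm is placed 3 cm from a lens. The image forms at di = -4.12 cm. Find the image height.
hi = (-di/do) × ho = 8.24 cm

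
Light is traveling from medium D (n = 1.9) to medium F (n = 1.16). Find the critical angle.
θc = arcsin(n₂/n₁) = 37.63°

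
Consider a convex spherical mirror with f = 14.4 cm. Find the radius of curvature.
R = 2|f| = 28.8 cm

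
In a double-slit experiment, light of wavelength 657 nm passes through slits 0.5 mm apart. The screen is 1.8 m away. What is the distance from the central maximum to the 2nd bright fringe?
y = mλL/d = 4.73 mm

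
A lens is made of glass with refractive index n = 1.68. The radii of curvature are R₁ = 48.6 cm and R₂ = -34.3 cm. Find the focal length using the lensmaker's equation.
1/f = (n − 1)(1/R₁ − 1/R₂) → f = 29.57 cm (converging lens)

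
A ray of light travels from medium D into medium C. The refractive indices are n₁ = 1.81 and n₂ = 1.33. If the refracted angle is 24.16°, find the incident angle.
sin θ₁ = (n₂/n₁)·sin θ₂ → θ₁ = 17.5°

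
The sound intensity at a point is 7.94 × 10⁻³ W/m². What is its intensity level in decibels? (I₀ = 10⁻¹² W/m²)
β = 10·log₁₀(I/I₀) = 99 dB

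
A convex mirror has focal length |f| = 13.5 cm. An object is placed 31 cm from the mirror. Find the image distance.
f = −13.5 cm (convex); 1/di = 1/f − 1/do → di = -9.404 cm (virtual image, behind mirror)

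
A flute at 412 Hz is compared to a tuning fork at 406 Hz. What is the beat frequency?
6 Hz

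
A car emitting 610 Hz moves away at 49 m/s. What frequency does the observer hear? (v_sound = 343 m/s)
f_obs = f·v/(v + v_s) = 533.8 Hz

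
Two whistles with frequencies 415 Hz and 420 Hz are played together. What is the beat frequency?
5 Hz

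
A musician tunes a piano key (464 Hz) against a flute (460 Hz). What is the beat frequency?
4 Hz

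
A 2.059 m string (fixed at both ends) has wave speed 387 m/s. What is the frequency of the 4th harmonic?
fₙ = nv/(2L) = 375.9 Hz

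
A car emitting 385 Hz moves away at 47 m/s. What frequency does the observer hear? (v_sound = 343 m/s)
f_obs = f·v/(v + v_s) = 338.6 Hz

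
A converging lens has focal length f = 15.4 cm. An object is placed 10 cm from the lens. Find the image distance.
1/di = 1/f − 1/do → di = -28.52 cm (virtual image)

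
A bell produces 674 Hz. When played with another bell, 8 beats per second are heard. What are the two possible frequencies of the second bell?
f₂ = 674 ± 8 Hz → 682 Hz or 666 Hz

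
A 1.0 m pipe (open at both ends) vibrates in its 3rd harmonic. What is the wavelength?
λₙ = 2L/n = 0.6667 m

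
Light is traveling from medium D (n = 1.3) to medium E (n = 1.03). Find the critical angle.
θc = arcsin(n₂/n₁) = 52.4°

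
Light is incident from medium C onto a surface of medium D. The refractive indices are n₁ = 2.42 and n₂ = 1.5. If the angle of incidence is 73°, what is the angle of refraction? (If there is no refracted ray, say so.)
sin θ₂ = (n₁/n₂)·sin θ₁ = 1.543 > 1, so there is no refracted ray — the light undergoes total internal reflection.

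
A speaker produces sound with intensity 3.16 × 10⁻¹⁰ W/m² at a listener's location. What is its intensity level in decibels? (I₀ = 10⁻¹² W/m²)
β = 10·log₁₀(I/I₀) = 25 dB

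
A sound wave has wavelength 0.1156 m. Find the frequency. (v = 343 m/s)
f = v/λ = 2967 Hz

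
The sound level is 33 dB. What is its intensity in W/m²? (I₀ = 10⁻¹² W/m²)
I = I₀·10^(β/10) = 2.00 × 10⁻⁹ W/m²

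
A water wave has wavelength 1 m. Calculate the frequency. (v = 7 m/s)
f = v/λ = 7 Hz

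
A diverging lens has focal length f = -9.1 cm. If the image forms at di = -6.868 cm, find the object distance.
1/do = 1/f − 1/di → do = 28 cm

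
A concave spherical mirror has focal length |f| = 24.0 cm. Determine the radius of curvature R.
R = 2|f| = 48 cm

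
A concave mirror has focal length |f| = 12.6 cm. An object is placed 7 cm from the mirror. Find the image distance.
f = +12.6 cm (concave); 1/di = 1/f − 1/do → di = -15.75 cm (virtual image, behind mirror)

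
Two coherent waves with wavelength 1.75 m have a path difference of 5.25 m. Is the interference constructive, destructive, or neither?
constructive — path difference = 3λ, a whole number of wavelengths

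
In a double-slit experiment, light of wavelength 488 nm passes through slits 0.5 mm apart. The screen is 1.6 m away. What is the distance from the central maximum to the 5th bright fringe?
y = mλL/d = 7.808 mm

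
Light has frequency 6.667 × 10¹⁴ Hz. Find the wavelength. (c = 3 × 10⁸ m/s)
λ = c/f = 450 nm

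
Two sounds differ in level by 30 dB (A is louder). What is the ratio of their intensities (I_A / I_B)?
I_A/I_B = 10^(Δβ/10) = 1000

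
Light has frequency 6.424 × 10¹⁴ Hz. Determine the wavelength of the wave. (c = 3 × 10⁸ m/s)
λ = c/f = 467 nm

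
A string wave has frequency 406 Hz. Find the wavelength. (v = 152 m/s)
λ = v/f = 0.3744 m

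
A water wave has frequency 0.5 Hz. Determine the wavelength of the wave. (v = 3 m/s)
λ = v/f = 6 m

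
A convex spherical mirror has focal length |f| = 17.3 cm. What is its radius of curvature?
R = 2|f| = 34.6 cm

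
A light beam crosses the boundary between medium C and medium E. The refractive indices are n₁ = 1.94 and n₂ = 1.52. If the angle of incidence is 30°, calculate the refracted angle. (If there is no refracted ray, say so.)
sin θ₂ = (n₁/n₂)·sin θ₁ = 0.6382 → θ₂ = 39.65°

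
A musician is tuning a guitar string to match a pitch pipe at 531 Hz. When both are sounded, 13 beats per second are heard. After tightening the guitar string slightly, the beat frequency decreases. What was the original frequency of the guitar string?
518 Hz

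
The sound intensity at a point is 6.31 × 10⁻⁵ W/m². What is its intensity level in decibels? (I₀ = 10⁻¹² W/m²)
β = 10·log₁₀(I/I₀) = 78 dB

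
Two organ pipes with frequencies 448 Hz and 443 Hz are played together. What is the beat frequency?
5 Hz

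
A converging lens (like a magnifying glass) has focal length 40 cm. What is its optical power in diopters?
P = 1/f = 2.5 D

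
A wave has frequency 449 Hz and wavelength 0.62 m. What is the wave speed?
v = fλ = 278.4 m/s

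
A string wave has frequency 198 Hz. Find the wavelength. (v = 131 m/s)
λ = v/f = 0.6616 m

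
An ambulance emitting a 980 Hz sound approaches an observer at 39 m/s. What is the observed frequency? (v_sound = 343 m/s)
f_obs = f·v/(v − v_s) = 1106 Hz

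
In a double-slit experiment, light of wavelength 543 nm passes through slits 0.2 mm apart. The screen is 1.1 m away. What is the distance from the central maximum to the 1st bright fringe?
y = mλL/d = 2.987 mm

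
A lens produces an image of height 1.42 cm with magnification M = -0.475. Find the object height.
ho = |hi|/|M| = 2.989 cm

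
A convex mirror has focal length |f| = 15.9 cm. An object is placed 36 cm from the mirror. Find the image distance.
f = −15.9 cm (convex); 1/di = 1/f − 1/do → di = -11.03 cm (virtual image, behind mirror)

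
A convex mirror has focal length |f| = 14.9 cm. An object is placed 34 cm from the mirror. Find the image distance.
f = −14.9 cm (convex); 1/di = 1/f − 1/do → di = -10.36 cm (virtual image, behind mirror)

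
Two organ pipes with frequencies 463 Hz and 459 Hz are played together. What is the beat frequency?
4 Hz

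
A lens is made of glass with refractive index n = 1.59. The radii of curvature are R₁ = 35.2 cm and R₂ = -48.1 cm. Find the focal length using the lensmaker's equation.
1/f = (n − 1)(1/R₁ − 1/R₂) → f = 34.45 cm (converging lens)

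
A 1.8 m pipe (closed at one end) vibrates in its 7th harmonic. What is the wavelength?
λₙ = 4L/n = 1.029 m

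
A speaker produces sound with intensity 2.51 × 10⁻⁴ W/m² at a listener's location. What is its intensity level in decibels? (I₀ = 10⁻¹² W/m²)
β = 10·log₁₀(I/I₀) = 84 dB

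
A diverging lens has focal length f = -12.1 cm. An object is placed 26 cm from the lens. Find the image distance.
1/di = 1/f − 1/do → di = -8.257 cm (virtual image)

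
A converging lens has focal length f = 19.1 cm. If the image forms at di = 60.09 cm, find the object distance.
1/do = 1/f − 1/di → do = 28 cm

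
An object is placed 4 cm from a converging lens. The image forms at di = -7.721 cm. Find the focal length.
1/f = 1/do + 1/di → f = 8.3 cm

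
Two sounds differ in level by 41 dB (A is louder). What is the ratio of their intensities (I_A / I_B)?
I_A/I_B = 10^(Δβ/10) = 12590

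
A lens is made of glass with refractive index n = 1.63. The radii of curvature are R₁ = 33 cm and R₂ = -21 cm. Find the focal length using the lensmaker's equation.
1/f = (n − 1)(1/R₁ − 1/R₂) → f = 20.37 cm (converging lens)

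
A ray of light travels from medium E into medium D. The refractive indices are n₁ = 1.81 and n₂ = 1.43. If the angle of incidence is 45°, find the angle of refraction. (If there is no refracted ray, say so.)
sin θ₂ = (n₁/n₂)·sin θ₁ = 0.895 → θ₂ = 63.51°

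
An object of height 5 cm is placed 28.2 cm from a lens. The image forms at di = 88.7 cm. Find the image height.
hi = (-di/do) × ho = -15.73 cm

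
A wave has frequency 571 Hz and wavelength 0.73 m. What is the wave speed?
v = fλ = 416.8 m/s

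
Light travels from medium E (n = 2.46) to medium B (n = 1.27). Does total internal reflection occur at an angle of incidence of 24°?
θc = arcsin(n₂/n₁) = 31.08°; 24° < θc, so no — the ray refracts.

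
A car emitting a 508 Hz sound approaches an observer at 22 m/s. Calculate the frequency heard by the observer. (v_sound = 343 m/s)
f_obs = f·v/(v − v_s) = 542.8 Hz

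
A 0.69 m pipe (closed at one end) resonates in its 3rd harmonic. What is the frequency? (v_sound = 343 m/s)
fₙ = nv/(4L) = 372.8 Hz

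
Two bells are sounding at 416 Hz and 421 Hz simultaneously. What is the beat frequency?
5 Hz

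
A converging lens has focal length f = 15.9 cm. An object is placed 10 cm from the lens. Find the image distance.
1/di = 1/f − 1/do → di = -26.95 cm (virtual image)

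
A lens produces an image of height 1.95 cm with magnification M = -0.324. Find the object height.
ho = |hi|/|M| = 6.019 cm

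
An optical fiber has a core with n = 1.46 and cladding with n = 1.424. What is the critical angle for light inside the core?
θc = arcsin(n_cladding/n_core) = 77.25°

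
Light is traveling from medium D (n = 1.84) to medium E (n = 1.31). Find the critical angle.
θc = arcsin(n₂/n₁) = 45.39°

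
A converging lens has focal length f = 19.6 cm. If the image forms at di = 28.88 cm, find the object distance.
1/do = 1/f − 1/di → do = 61 cm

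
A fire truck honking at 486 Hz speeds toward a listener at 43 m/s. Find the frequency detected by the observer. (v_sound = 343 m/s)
f_obs = f·v/(v − v_s) = 555.7 Hz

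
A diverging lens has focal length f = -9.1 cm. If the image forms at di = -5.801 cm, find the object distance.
1/do = 1/f − 1/di → do = 16 cm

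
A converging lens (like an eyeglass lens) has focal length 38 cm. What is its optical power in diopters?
P = 1/f = 2.632 D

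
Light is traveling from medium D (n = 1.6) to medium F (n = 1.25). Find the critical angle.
θc = arcsin(n₂/n₁) = 51.38°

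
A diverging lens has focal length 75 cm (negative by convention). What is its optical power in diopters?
P = 1/f = -1.333 D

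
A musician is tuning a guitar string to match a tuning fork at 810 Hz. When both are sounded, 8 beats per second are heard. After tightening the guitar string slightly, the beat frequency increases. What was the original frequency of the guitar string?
818 Hz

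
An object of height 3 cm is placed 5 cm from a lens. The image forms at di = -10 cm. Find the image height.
hi = (-di/do) × ho = 6 cm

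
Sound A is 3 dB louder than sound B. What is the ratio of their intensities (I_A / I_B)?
I_A/I_B = 10^(Δβ/10) = 1.995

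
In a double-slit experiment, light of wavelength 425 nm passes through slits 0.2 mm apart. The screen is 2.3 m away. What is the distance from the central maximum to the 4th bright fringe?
y = mλL/d = 19.55 mm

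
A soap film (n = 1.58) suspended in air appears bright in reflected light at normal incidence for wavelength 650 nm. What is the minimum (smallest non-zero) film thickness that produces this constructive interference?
2nt = (m − ½)λ with m = 1 → t = (m − ½)λ/(2n) = 102.8 nm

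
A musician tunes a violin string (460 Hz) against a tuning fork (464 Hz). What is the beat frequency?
4 Hz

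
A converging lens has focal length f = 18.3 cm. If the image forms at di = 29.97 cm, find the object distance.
1/do = 1/f − 1/di → do = 47 cm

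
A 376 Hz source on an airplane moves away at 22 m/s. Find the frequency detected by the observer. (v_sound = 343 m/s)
f_obs = f·v/(v + v_s) = 353.3 Hz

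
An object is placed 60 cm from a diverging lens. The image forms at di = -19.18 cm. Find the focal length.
1/f = 1/do + 1/di → f = -28.19 cm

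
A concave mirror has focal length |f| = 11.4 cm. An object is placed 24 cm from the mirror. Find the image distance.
f = +11.4 cm (concave); 1/di = 1/f − 1/do → di = 21.71 cm (real image, in front of mirror)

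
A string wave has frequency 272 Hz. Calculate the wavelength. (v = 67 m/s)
λ = v/f = 0.2463 m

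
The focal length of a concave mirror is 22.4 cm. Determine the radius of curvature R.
R = 2|f| = 44.8 cm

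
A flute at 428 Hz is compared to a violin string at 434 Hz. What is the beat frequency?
6 Hz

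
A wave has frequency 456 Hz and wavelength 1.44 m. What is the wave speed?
v = fλ = 656.6 m/s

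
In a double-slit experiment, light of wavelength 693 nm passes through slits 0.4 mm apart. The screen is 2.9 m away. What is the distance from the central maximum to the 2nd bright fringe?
y = mλL/d = 10.05 mm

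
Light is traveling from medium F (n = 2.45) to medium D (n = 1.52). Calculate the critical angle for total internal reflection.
θc = arcsin(n₂/n₁) = 38.35°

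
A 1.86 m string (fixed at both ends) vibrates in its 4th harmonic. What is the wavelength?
λₙ = 2L/n = 0.93 m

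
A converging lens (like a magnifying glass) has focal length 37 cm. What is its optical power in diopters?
P = 1/f = 2.703 D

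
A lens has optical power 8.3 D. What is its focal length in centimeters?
f = 1/P = 12.05 cm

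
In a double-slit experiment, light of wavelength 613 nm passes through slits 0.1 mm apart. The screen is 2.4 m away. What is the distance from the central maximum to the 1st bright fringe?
y = mλL/d = 14.71 mm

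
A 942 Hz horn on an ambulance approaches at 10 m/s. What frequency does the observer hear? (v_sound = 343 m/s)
f_obs = f·v/(v − v_s) = 970.3 Hz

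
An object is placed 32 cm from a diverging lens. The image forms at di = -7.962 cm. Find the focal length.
1/f = 1/do + 1/di → f = -10.6 cm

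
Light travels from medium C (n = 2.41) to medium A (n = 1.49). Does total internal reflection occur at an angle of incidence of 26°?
θc = arcsin(n₂/n₁) = 38.19°; 26° < θc, so no — the ray refracts.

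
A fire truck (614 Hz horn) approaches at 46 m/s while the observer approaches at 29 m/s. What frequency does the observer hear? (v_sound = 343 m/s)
f_obs = f·(v + v_o)/(v − v_s) = 769.1 Hz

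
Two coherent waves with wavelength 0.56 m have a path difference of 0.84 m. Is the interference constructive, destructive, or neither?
destructive — path difference = 1.5λ, an odd multiple of λ/2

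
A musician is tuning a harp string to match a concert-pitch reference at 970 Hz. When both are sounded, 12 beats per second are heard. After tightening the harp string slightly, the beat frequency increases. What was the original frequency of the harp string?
982 Hz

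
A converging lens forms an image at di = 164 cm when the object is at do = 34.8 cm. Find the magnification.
M = −di/do = -4.713 (inverted image)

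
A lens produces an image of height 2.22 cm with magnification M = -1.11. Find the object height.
ho = |hi|/|M| = 2 cm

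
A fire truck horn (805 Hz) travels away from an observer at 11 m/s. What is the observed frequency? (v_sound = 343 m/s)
f_obs = f·v/(v + v_s) = 780 Hz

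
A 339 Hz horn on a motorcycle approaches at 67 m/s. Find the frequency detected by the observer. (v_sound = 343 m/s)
f_obs = f·v/(v − v_s) = 421.3 Hz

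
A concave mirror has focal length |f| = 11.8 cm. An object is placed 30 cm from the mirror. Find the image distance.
f = +11.8 cm (concave); 1/di = 1/f − 1/do → di = 19.45 cm (real image, in front of mirror)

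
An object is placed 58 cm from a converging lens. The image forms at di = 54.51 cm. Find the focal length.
1/f = 1/do + 1/di → f = 28.1 cm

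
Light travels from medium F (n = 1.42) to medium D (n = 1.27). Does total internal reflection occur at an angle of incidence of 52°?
θc = arcsin(n₂/n₁) = 63.43°; 52° < θc, so no — the ray refracts.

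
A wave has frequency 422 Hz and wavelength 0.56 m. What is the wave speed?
v = fλ = 236.3 m/s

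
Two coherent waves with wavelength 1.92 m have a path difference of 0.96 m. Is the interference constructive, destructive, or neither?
destructive — path difference = 0.5λ, an odd multiple of λ/2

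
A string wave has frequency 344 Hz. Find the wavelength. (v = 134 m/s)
λ = v/f = 0.3895 m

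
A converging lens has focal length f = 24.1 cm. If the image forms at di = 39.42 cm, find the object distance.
1/do = 1/f − 1/di → do = 62.01 cm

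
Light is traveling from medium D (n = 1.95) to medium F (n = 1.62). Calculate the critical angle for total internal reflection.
θc = arcsin(n₂/n₁) = 56.18°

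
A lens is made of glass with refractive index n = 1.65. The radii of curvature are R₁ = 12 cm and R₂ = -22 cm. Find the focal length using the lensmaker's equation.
1/f = (n − 1)(1/R₁ − 1/R₂) → f = 11.95 cm (converging lens)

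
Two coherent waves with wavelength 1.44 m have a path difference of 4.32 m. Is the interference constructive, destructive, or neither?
constructive — path difference = 3λ, a whole number of wavelengths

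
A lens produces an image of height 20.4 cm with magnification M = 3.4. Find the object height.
ho = |hi|/|M| = 6 cm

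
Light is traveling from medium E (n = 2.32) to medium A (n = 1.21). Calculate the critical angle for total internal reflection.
θc = arcsin(n₂/n₁) = 31.44°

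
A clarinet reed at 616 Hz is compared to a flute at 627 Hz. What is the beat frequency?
11 Hz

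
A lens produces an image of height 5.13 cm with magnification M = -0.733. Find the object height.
ho = |hi|/|M| = 6.999 cm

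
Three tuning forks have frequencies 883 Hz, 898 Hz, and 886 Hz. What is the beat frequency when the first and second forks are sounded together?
15 Hz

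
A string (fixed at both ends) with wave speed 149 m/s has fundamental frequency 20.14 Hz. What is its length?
L = v/(2f₁) = 3.699 m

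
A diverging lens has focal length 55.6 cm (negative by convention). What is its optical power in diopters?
P = 1/f = -1.799 D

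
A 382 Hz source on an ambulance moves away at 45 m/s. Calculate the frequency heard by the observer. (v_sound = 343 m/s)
f_obs = f·v/(v + v_s) = 337.7 Hz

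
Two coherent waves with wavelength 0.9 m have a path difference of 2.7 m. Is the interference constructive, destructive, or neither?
constructive — path difference = 3λ, a whole number of wavelengths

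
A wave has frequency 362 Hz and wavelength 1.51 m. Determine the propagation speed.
v = fλ = 546.6 m/s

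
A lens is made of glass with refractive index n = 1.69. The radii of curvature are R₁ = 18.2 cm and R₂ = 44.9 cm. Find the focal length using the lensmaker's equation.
1/f = (n − 1)(1/R₁ − 1/R₂) → f = 44.36 cm (converging lens)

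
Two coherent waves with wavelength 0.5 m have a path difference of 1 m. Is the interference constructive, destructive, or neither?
constructive — path difference = 2λ, a whole number of wavelengths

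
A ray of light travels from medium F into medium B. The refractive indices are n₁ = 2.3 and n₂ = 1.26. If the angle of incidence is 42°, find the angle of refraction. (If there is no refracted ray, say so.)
sin θ₂ = (n₁/n₂)·sin θ₁ = 1.221 > 1, so there is no refracted ray — the light undergoes total internal reflection.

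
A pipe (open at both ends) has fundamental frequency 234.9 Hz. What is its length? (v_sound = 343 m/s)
L = v/(2f₁) = 0.7301 m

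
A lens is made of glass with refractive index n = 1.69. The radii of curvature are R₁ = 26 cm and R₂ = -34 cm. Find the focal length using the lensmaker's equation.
1/f = (n − 1)(1/R₁ − 1/R₂) → f = 21.35 cm (converging lens)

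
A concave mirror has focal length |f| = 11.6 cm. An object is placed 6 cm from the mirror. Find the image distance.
f = +11.6 cm (concave); 1/di = 1/f − 1/do → di = -12.43 cm (virtual image, behind mirror)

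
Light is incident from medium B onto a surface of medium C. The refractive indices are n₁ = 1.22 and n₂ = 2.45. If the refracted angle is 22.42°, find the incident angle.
sin θ₁ = (n₂/n₁)·sin θ₂ → θ₁ = 49.99°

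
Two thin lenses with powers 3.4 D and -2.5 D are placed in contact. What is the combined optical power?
P_total = P₁ + P₂ = 0.9 D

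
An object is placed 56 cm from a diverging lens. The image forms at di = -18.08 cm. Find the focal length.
1/f = 1/do + 1/di → f = -26.7 cm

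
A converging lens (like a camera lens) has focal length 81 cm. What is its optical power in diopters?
P = 1/f = 1.235 D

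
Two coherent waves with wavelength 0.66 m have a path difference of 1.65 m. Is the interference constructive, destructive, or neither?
destructive — path difference = 2.5λ, an odd multiple of λ/2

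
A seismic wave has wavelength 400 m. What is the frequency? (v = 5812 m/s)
f = v/λ = 14.53 Hz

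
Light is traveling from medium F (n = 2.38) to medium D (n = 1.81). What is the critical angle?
θc = arcsin(n₂/n₁) = 49.51°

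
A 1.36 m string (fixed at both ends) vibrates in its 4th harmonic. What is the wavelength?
λₙ = 2L/n = 0.68 m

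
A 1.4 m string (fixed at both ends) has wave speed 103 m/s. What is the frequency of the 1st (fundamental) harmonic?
fₙ = nv/(2L) = 36.79 Hz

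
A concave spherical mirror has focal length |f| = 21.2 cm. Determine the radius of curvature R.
R = 2|f| = 42.4 cm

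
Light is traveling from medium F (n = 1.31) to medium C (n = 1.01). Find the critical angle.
θc = arcsin(n₂/n₁) = 50.44°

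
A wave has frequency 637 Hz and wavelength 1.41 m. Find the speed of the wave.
v = fλ = 898.2 m/s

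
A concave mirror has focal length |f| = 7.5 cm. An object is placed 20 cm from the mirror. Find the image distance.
f = +7.5 cm (concave); 1/di = 1/f − 1/do → di = 12 cm (real image, in front of mirror)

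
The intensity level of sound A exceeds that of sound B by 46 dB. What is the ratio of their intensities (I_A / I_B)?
I_A/I_B = 10^(Δβ/10) = 39810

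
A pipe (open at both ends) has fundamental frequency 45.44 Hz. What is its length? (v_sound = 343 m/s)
L = v/(2f₁) = 3.774 m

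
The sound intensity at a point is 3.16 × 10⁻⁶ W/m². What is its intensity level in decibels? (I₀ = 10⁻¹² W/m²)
β = 10·log₁₀(I/I₀) = 65 dB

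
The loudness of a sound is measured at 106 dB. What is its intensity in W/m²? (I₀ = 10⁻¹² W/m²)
I = I₀·10^(β/10) = 3.98 × 10⁻² W/m²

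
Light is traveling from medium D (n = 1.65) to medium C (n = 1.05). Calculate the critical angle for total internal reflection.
θc = arcsin(n₂/n₁) = 39.52°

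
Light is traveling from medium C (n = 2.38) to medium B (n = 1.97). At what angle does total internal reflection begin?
θc = arcsin(n₂/n₁) = 55.87°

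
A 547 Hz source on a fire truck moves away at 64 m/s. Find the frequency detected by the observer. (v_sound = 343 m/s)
f_obs = f·v/(v + v_s) = 461 Hz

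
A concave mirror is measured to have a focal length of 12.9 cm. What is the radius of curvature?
R = 2|f| = 25.8 cm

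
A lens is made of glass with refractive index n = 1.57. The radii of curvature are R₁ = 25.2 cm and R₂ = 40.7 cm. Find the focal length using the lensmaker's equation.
1/f = (n − 1)(1/R₁ − 1/R₂) → f = 116.1 cm (converging lens)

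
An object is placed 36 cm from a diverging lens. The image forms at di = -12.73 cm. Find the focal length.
1/f = 1/do + 1/di → f = -19.69 cm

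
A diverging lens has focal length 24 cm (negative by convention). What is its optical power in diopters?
P = 1/f = -4.167 D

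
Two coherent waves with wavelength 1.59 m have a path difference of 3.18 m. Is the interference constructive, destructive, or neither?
constructive — path difference = 2λ, a whole number of wavelengths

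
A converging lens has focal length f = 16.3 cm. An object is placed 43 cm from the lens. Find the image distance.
1/di = 1/f − 1/do → di = 26.25 cm (real image)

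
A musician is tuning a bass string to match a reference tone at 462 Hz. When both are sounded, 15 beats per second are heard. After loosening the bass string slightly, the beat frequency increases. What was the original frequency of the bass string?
447 Hz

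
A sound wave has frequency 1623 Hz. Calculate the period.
T = 1/f = 6.161 × 10⁻⁴ s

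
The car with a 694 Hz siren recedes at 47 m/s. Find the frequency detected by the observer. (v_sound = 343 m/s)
f_obs = f·v/(v + v_s) = 610.4 Hz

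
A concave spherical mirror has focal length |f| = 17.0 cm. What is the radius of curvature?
R = 2|f| = 34 cm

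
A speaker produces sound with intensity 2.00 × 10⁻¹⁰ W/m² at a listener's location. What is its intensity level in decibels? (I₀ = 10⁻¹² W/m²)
β = 10·log₁₀(I/I₀) = 23.01 dB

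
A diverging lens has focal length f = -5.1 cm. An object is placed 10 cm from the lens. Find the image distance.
1/di = 1/f − 1/do → di = -3.377 cm (virtual image)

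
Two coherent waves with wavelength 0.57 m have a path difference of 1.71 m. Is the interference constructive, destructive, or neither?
constructive — path difference = 3λ, a whole number of wavelengths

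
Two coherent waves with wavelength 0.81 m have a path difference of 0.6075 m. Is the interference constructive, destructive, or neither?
neither (partial) — path difference = 0.75λ, neither a whole number of wavelengths nor an odd multiple of λ/2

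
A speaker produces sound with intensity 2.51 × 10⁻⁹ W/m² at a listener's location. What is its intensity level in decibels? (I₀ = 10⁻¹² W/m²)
β = 10·log₁₀(I/I₀) = 34 dB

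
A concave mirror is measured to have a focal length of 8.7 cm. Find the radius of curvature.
R = 2|f| = 17.4 cm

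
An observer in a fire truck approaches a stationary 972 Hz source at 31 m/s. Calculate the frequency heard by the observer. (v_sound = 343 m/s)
f_obs = f·(v + v_o)/v = 1060 Hz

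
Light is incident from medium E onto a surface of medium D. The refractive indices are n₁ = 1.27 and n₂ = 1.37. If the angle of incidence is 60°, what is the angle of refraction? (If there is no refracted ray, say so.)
sin θ₂ = (n₁/n₂)·sin θ₁ = 0.8028 → θ₂ = 53.4°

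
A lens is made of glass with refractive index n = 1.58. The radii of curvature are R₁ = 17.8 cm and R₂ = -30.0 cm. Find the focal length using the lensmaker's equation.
1/f = (n − 1)(1/R₁ − 1/R₂) → f = 19.26 cm (converging lens)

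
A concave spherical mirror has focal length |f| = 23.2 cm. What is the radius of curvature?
R = 2|f| = 46.4 cm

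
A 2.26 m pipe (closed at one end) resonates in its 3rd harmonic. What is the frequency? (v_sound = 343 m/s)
fₙ = nv/(4L) = 113.8 Hz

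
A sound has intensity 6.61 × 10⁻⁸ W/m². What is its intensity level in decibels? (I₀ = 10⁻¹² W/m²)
β = 10·log₁₀(I/I₀) = 48.2 dB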